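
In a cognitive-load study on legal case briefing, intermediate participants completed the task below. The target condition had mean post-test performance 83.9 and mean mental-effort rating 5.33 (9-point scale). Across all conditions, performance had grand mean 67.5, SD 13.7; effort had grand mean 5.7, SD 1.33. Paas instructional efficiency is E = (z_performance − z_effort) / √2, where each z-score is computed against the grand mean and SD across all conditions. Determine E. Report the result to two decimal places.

1.04

z_performance = (83.9 − 67.5) / 13.7 = 16.4000 / 13.7 = 1.1971.
z_effort = (5.33 − 5.7) / 1.33 = -0.3700 / 1.33 = -0.2782.
z_P − z_E = 1.1971 − (-0.2782) = 1.4753.
E = 1.4753 / √2 = 1.4753 / 1.41421 = 1.0432 ≈ 1.04.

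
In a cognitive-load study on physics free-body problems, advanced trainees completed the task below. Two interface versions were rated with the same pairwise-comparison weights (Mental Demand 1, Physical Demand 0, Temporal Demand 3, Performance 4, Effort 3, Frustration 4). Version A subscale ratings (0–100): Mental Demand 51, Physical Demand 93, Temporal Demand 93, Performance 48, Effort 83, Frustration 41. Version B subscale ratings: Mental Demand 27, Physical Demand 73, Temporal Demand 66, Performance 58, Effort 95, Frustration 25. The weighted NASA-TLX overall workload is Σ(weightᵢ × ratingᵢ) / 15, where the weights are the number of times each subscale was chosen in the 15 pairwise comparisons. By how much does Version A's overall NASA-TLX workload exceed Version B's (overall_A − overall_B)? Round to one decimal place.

6.2

Version A weighted sum = 1·51 + 0·93 + 3·93 + 4·48 + 3·83 + 4·41 = 51 + 0 + 279 + 192 + 249 + 164 = 935; overall_A = 935/15 = 62.3333.
Version B weighted sum = 1·27 + 0·73 + 3·66 + 4·58 + 3·95 + 4·25 = 27 + 0 + 198 + 232 + 285 + 100 = 842; overall_B = 842/15 = 56.1333.
Difference = 62.3333 − 56.1333 = 6.2000 ≈ 6.2.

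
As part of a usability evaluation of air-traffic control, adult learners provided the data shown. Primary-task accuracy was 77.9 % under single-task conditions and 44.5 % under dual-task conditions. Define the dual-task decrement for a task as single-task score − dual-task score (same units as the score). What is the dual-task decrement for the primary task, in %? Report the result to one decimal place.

33.4

Decrement = 77.9 − 44.5 = 33.4000 % ≈ 33.4 %.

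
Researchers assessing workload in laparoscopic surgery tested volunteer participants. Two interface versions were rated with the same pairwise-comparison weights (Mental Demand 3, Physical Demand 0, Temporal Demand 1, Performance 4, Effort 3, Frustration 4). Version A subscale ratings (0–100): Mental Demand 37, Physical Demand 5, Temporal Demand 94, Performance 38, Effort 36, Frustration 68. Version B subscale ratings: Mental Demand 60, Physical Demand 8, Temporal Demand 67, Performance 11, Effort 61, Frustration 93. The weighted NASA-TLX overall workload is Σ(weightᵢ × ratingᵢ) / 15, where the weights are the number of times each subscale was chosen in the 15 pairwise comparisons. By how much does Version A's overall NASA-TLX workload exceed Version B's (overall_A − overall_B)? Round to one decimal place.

-7.3

Version A weighted sum = 3·37 + 0·5 + 1·94 + 4·38 + 3·36 + 4·68 = 111 + 0 + 94 + 152 + 108 + 272 = 737; overall_A = 737/15 = 49.1333.
Version B weighted sum = 3·60 + 0·8 + 1·67 + 4·11 + 3·61 + 4·93 = 180 + 0 + 67 + 44 + 183 + 372 = 846; overall_B = 846/15 = 56.4000.
Difference = 49.1333 − 56.4000 = -7.2667 ≈ -7.3.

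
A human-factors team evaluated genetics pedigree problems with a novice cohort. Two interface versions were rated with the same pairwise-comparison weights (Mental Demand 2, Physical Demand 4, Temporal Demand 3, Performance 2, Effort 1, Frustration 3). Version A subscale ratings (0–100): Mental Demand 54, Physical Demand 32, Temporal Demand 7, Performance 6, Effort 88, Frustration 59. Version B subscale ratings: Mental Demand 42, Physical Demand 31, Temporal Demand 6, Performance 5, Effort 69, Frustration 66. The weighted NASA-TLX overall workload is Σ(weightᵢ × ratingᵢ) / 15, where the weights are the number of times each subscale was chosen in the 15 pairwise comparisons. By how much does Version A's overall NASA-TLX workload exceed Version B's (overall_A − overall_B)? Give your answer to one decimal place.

Version A weighted sum = 2·54 + 4·32 + 3·7 + 2·6 + 1·88 + 3·59 = 108 + 128 + 21 + 12 + 88 + 177 = 534; overall_A = 534/15 = 35.6000.
Version B weighted sum = 2·42 + 4·31 + 3·6 + 2·5 + 1·69 + 3·66 = 84 + 124 + 18 + 10 + 69 + 198 = 503; overall_B = 503/15 = 33.5333.
Difference = 35.6000 − 33.5333 = 2.0667 ≈ 2.1.

2.1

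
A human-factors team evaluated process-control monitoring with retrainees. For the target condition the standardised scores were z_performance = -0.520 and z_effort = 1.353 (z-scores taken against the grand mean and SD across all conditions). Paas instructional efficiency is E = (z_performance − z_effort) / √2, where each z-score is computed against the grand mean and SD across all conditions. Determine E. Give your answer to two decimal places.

z_P − z_E = -0.520 − 1.353 = -1.8730.
E = -1.8730 / √2 = -1.8730 / 1.41421 = -1.3244 ≈ -1.32.

-1.32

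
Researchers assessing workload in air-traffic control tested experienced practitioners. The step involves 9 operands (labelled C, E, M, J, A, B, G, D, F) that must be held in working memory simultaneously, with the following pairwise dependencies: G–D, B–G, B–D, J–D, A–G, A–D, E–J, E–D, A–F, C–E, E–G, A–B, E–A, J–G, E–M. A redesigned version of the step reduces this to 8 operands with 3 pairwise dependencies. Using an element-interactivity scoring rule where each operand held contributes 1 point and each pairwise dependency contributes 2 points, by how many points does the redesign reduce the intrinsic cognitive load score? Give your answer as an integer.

25

Original: 9 × 1 + 15 × 2 = 9 + 30 = 39.
Redesigned: 8 × 1 + 3 × 2 = 8 + 6 = 14.
Reduction = 39 − 14 = 25.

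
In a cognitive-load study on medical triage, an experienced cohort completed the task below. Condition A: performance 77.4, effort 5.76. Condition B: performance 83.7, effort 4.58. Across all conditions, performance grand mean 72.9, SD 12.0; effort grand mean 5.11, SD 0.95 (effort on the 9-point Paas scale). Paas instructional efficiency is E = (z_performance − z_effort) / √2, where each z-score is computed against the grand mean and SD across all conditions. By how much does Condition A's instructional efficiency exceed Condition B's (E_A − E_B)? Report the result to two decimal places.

Condition A: z_P = (77.4 − 72.9)/12.0 = 0.3750; z_E = (5.76 − 5.11)/0.95 = 0.6842; E_A = (0.3750 − 0.6842)/√2 = -0.2186.
Condition B: z_P = (83.7 − 72.9)/12.0 = 0.9000; z_E = (4.58 − 5.11)/0.95 = -0.5579; E_B = (0.9000 − (-0.5579))/√2 = 1.0309.
E_A − E_B = -0.2186 − 1.0309 = -1.2495 ≈ -1.25.

-1.25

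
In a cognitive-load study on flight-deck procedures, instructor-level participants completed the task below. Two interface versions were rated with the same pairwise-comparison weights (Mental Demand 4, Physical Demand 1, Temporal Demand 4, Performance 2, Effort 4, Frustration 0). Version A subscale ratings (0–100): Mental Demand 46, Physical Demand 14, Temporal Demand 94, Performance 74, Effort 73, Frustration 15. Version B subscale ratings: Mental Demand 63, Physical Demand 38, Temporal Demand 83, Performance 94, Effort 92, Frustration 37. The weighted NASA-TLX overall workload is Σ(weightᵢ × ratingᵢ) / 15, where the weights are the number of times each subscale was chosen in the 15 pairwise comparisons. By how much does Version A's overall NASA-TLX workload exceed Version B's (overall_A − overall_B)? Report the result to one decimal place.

Version A weighted sum = 4·46 + 1·14 + 4·94 + 2·74 + 4·73 + 0·15 = 184 + 14 + 376 + 148 + 292 + 0 = 1014; overall_A = 1014/15 = 67.6000.
Version B weighted sum = 4·63 + 1·38 + 4·83 + 2·94 + 4·92 + 0·37 = 252 + 38 + 332 + 188 + 368 + 0 = 1178; overall_B = 1178/15 = 78.5333.
Difference = 67.6000 − 78.5333 = -10.9333 ≈ -10.9.

-10.9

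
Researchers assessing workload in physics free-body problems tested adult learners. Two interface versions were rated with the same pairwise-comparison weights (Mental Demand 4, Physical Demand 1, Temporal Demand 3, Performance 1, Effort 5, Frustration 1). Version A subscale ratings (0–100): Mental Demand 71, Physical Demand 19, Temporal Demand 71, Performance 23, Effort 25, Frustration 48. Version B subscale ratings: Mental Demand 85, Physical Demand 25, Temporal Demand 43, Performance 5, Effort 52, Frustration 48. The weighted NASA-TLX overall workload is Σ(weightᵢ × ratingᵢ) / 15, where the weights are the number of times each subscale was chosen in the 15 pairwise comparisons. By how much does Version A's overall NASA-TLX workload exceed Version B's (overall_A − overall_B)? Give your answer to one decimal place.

Version A weighted sum = 4·71 + 1·19 + 3·71 + 1·23 + 5·25 + 1·48 = 284 + 19 + 213 + 23 + 125 + 48 = 712; overall_A = 712/15 = 47.4667.
Version B weighted sum = 4·85 + 1·25 + 3·43 + 1·5 + 5·52 + 1·48 = 340 + 25 + 129 + 5 + 260 + 48 = 807; overall_B = 807/15 = 53.8000.
Difference = 47.4667 − 53.8000 = -6.3333 ≈ -6.3.

-6.3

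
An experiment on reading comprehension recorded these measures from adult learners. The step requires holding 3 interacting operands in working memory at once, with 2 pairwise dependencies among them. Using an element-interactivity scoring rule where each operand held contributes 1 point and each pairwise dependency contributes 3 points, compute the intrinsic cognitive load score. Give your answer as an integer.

Element contribution: 3 × 1 = 3.
Interaction contribution: 2 × 3 = 6.
Intrinsic load = 3 + 6 = 9.

9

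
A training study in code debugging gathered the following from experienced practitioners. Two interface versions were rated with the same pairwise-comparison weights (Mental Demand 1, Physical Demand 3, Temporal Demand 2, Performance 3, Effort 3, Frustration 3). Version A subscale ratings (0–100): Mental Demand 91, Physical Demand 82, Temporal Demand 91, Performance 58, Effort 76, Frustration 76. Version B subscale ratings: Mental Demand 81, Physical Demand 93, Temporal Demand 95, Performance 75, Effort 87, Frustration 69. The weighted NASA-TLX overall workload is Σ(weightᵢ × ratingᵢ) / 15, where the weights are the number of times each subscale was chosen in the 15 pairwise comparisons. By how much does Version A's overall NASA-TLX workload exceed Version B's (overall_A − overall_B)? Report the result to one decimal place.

-6.3

Version A weighted sum = 1·91 + 3·82 + 2·91 + 3·58 + 3·76 + 3·76 = 91 + 246 + 182 + 174 + 228 + 228 = 1149; overall_A = 1149/15 = 76.6000.
Version B weighted sum = 1·81 + 3·93 + 2·95 + 3·75 + 3·87 + 3·69 = 81 + 279 + 190 + 225 + 261 + 207 = 1243; overall_B = 1243/15 = 82.8667.
Difference = 76.6000 − 82.8667 = -6.2667 ≈ -6.3.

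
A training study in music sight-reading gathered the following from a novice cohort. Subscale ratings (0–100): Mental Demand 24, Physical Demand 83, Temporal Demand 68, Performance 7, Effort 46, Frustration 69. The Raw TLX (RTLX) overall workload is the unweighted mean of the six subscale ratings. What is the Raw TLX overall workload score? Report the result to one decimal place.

49.5

Sum of ratings = 24 + 83 + 68 + 7 + 46 + 69 = 297.
RTLX = 297 / 6 = 49.5000 ≈ 49.5.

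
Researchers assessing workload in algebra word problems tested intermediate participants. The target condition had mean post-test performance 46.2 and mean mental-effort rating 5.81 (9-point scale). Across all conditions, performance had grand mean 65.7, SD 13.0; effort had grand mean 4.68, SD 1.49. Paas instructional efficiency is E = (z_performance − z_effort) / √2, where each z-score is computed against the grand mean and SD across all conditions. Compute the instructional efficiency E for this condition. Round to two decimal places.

z_performance = (46.2 − 65.7) / 13.0 = -19.5000 / 13.0 = -1.5000.
z_effort = (5.81 − 4.68) / 1.49 = 1.1300 / 1.49 = 0.7584.
z_P − z_E = -1.5000 − 0.7584 = -2.2584.
E = -2.2584 / √2 = -2.2584 / 1.41421 = -1.5969 ≈ -1.60.

-1.60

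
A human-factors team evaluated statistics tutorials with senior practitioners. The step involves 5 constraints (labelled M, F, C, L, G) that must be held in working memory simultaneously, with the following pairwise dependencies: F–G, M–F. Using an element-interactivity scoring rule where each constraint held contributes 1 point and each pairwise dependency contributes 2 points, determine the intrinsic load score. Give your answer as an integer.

9

Count of constraints held simultaneously: 5.
Count of pairwise dependencies listed: 2.
Element contribution: 5 × 1 = 5.
Interaction contribution: 2 × 2 = 4.
Intrinsic load = 5 + 4 = 9.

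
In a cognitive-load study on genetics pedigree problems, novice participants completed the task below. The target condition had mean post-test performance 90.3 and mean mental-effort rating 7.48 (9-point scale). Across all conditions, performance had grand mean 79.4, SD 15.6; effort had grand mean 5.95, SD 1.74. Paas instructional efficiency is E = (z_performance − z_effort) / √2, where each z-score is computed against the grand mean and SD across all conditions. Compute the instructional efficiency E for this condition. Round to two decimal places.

z_performance = (90.3 − 79.4) / 15.6 = 10.9000 / 15.6 = 0.6987.
z_effort = (7.48 − 5.95) / 1.74 = 1.5300 / 1.74 = 0.8793.
z_P − z_E = 0.6987 − 0.8793 = -0.1806.
E = -0.1806 / √2 = -0.1806 / 1.41421 = -0.1277 ≈ -0.13.

-0.13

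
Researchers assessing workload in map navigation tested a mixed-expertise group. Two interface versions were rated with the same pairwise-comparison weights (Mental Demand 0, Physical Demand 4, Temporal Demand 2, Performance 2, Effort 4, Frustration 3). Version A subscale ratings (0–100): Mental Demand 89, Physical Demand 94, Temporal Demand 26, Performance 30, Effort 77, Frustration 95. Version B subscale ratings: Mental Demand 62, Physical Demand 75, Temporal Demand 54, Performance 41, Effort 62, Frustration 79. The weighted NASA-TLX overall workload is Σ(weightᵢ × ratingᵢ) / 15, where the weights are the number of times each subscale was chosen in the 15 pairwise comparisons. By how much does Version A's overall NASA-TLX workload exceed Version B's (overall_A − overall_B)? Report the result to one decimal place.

Version A weighted sum = 0·89 + 4·94 + 2·26 + 2·30 + 4·77 + 3·95 = 0 + 376 + 52 + 60 + 308 + 285 = 1081; overall_A = 1081/15 = 72.0667.
Version B weighted sum = 0·62 + 4·75 + 2·54 + 2·41 + 4·62 + 3·79 = 0 + 300 + 108 + 82 + 248 + 237 = 975; overall_B = 975/15 = 65.0000.
Difference = 72.0667 − 65.0000 = 7.0667 ≈ 7.1.

7.1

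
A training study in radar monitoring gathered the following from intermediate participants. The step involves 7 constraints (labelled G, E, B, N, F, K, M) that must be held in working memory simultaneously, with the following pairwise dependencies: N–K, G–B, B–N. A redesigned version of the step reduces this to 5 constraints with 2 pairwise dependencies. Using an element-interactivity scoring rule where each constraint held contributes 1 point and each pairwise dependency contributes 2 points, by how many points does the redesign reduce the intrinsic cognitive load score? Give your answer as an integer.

4

Original: 7 × 1 + 3 × 2 = 7 + 6 = 13.
Redesigned: 5 × 1 + 2 × 2 = 5 + 4 = 9.
Reduction = 13 − 9 = 4.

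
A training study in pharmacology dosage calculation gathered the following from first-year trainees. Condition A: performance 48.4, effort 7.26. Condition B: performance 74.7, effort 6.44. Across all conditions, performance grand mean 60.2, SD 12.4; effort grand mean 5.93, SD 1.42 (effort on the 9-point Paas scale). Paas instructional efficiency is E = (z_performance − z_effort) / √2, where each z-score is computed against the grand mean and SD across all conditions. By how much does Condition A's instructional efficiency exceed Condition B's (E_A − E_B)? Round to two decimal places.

-1.91

Condition A: z_P = (48.4 − 60.2)/12.4 = -0.9516; z_E = (7.26 − 5.93)/1.42 = 0.9366; E_A = (-0.9516 − 0.9366)/√2 = -1.3352.
Condition B: z_P = (74.7 − 60.2)/12.4 = 1.1694; z_E = (6.44 − 5.93)/1.42 = 0.3592; E_B = (1.1694 − 0.3592)/√2 = 0.5729.
E_A − E_B = -1.3352 − 0.5729 = -1.9081 ≈ -1.91.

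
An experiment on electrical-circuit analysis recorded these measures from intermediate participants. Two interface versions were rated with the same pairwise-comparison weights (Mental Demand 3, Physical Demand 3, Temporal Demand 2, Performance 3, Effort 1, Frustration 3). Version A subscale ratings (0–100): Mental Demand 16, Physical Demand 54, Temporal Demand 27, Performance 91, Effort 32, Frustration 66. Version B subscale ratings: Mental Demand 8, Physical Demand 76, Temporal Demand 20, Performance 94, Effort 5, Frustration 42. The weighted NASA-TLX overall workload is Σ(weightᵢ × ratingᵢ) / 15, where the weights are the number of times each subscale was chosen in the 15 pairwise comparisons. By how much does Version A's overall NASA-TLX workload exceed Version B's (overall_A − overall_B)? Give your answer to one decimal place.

Version A weighted sum = 3·16 + 3·54 + 2·27 + 3·91 + 1·32 + 3·66 = 48 + 162 + 54 + 273 + 32 + 198 = 767; overall_A = 767/15 = 51.1333.
Version B weighted sum = 3·8 + 3·76 + 2·20 + 3·94 + 1·5 + 3·42 = 24 + 228 + 40 + 282 + 5 + 126 = 705; overall_B = 705/15 = 47.0000.
Difference = 51.1333 − 47.0000 = 4.1333 ≈ 4.1.

4.1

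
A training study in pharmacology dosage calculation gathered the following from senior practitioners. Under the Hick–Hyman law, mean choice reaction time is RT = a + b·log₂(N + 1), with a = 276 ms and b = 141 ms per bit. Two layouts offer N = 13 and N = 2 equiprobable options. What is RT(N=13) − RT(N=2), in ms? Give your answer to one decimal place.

RT(13) = 276 + 141·log₂(14) = 276 + 141·3.8074 = 812.8434 ms.
RT(2) = 276 + 141·log₂(3) = 276 + 141·1.5850 = 499.4850 ms.
Difference = 812.8434 − 499.4850 = 313.3584 ≈ 313.4 ms.

313.4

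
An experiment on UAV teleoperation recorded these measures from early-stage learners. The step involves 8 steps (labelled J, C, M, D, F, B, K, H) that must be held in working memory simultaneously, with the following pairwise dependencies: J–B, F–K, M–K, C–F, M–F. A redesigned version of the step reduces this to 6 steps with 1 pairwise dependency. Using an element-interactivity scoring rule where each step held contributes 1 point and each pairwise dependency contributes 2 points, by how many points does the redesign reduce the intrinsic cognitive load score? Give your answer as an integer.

Original: 8 × 1 + 5 × 2 = 8 + 10 = 18.
Redesigned: 6 × 1 + 1 × 2 = 6 + 2 = 8.
Reduction = 18 − 8 = 10.

10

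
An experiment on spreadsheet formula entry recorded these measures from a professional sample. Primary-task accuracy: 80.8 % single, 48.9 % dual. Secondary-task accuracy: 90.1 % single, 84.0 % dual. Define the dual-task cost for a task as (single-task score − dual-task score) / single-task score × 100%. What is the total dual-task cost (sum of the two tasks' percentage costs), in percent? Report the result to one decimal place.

46.3

Primary cost = (80.8 − 48.9) / 80.8 × 100% = 39.4802%.
Secondary cost = (90.1 − 84.0) / 90.1 × 100% = 6.7703%.
Total = 39.4802% + 6.7703% = 46.2505% ≈ 46.3%.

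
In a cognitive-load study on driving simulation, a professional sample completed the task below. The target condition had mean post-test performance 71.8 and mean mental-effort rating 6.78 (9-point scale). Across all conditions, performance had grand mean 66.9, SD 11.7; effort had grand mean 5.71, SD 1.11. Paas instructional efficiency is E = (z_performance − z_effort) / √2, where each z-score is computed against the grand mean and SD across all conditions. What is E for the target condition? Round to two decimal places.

z_performance = (71.8 − 66.9) / 11.7 = 4.9000 / 11.7 = 0.4188.
z_effort = (6.78 − 5.71) / 1.11 = 1.0700 / 1.11 = 0.9640.
z_P − z_E = 0.4188 − 0.9640 = -0.5452.
E = -0.5452 / √2 = -0.5452 / 1.41421 = -0.3855 ≈ -0.39.

-0.39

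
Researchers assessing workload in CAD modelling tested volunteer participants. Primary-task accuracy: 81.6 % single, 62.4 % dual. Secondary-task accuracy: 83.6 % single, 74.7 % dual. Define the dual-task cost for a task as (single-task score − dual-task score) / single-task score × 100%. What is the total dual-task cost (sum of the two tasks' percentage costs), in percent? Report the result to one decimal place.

34.2

Primary cost = (81.6 − 62.4) / 81.6 × 100% = 23.5294%.
Secondary cost = (83.6 − 74.7) / 83.6 × 100% = 10.6459%.
Total = 23.5294% + 10.6459% = 34.1753% ≈ 34.2%.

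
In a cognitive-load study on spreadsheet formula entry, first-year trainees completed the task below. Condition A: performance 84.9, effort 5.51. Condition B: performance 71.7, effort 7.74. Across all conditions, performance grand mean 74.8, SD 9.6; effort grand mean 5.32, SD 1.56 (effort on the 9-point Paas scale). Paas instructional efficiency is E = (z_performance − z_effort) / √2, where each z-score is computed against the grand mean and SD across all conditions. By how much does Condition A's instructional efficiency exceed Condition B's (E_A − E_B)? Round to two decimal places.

1.98

Condition A: z_P = (84.9 − 74.8)/9.6 = 1.0521; z_E = (5.51 − 5.32)/1.56 = 0.1218; E_A = (1.0521 − 0.1218)/√2 = 0.6578.
Condition B: z_P = (71.7 − 74.8)/9.6 = -0.3229; z_E = (7.74 − 5.32)/1.56 = 1.5513; E_B = (-0.3229 − 1.5513)/√2 = -1.3253.
E_A − E_B = 0.6578 − (-1.3253) = 1.9831 ≈ 1.98.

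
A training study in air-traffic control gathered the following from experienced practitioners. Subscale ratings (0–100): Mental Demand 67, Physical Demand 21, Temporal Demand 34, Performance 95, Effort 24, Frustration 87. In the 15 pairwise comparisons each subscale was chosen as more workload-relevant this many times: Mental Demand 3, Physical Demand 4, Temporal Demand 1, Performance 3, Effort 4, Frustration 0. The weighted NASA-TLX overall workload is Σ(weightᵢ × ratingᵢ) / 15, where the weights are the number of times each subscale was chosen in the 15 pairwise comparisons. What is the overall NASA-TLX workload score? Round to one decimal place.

46.7

The tallies are the weights (they sum to 15).
Weighted sum = 3·67 + 4·21 + 1·34 + 3·95 + 4·24 + 0·87
            = 201 + 84 + 34 + 285 + 96 + 0 = 700.
Overall workload = 700 / 15 = 46.6667 ≈ 46.7.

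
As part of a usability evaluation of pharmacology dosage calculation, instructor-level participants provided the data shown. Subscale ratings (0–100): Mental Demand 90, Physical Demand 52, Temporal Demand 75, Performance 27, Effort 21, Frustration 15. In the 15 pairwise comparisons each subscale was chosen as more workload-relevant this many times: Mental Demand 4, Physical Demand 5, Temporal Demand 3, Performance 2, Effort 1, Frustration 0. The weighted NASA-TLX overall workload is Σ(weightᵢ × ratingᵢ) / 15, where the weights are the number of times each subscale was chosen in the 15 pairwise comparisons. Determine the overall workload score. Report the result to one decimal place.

61.3

The tallies are the weights (they sum to 15).
Weighted sum = 4·90 + 5·52 + 3·75 + 2·27 + 1·21 + 0·15
            = 360 + 260 + 225 + 54 + 21 + 0 = 920.
Overall workload = 920 / 15 = 61.3333 ≈ 61.3.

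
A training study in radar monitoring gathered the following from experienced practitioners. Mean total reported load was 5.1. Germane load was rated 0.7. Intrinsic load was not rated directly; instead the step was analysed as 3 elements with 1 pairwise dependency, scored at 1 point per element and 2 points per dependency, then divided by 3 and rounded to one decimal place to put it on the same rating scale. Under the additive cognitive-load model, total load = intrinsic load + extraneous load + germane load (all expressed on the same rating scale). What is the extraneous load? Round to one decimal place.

Intrinsic (element-interactivity): (3 × 1 + 1 × 2) / 3 = 5 / 3 = 1.6667 → 1.7.
extraneous load = total − intrinsic − germane
             = 5.1 − 1.7 − 0.7 = 2.7.

2.7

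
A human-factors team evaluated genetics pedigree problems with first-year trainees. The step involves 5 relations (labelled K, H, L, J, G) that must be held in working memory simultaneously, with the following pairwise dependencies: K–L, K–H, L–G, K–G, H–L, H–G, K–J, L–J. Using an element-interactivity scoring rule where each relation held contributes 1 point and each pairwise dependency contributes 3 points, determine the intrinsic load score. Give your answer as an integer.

29

Count of relations held simultaneously: 5.
Count of pairwise dependencies listed: 8.
Element contribution: 5 × 1 = 5.
Interaction contribution: 8 × 3 = 24.
Intrinsic load = 5 + 24 = 29.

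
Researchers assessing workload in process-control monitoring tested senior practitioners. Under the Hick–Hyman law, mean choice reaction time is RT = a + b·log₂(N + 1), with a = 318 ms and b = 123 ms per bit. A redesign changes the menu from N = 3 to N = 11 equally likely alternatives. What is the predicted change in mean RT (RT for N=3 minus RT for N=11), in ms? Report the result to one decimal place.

RT(3) = 318 + 123·log₂(4) = 318 + 123·2.0000 = 564.0000 ms.
RT(11) = 318 + 123·log₂(12) = 318 + 123·3.5850 = 758.9550 ms.
Difference = 564.0000 − 758.9550 = -194.9550 ≈ -195.0 ms.

-195.0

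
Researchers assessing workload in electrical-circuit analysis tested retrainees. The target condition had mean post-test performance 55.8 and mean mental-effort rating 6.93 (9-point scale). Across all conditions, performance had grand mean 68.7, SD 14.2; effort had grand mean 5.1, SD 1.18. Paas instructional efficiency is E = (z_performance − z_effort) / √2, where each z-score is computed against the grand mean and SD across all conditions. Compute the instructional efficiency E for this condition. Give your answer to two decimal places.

z_performance = (55.8 − 68.7) / 14.2 = -12.9000 / 14.2 = -0.9085.
z_effort = (6.93 − 5.1) / 1.18 = 1.8300 / 1.18 = 1.5508.
z_P − z_E = -0.9085 − 1.5508 = -2.4593.
E = -2.4593 / √2 = -2.4593 / 1.41421 = -1.7390 ≈ -1.74.

-1.74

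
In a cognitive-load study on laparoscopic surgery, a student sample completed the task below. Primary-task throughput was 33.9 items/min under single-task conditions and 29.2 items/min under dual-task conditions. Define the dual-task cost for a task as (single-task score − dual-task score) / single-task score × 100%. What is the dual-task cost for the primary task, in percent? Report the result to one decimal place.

13.9

Cost = (33.9 − 29.2) / 33.9 × 100%
     = 4.7000 / 33.9 × 100% = 13.8643%.
≈ 13.9%.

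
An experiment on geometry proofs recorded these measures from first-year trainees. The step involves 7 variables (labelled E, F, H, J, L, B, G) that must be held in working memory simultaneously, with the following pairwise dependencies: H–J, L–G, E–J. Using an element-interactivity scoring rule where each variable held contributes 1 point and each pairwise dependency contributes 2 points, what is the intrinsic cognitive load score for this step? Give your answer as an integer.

Count of variables held simultaneously: 7.
Count of pairwise dependencies listed: 3.
Element contribution: 7 × 1 = 7.
Interaction contribution: 3 × 2 = 6.
Intrinsic load = 7 + 6 = 13.

13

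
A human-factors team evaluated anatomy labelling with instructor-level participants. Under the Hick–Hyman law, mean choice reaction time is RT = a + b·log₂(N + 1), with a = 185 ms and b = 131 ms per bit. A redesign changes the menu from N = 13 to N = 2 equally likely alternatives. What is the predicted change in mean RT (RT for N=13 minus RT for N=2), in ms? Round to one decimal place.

RT(13) = 185 + 131·log₂(14) = 185 + 131·3.8074 = 683.7694 ms.
RT(2) = 185 + 131·log₂(3) = 185 + 131·1.5850 = 392.6350 ms.
Difference = 683.7694 − 392.6350 = 291.1344 ≈ 291.1 ms.

291.1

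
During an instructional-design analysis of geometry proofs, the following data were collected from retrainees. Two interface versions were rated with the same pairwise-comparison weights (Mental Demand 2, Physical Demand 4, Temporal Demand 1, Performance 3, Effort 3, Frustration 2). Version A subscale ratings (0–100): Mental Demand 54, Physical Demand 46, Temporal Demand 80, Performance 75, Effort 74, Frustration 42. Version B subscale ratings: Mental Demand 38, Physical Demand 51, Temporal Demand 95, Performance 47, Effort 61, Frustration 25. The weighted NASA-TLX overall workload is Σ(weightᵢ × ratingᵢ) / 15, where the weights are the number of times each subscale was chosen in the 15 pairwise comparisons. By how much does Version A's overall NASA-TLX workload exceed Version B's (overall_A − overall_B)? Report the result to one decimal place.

10.3

Version A weighted sum = 2·54 + 4·46 + 1·80 + 3·75 + 3·74 + 2·42 = 108 + 184 + 80 + 225 + 222 + 84 = 903; overall_A = 903/15 = 60.2000.
Version B weighted sum = 2·38 + 4·51 + 1·95 + 3·47 + 3·61 + 2·25 = 76 + 204 + 95 + 141 + 183 + 50 = 749; overall_B = 749/15 = 49.9333.
Difference = 60.2000 − 49.9333 = 10.2667 ≈ 10.3.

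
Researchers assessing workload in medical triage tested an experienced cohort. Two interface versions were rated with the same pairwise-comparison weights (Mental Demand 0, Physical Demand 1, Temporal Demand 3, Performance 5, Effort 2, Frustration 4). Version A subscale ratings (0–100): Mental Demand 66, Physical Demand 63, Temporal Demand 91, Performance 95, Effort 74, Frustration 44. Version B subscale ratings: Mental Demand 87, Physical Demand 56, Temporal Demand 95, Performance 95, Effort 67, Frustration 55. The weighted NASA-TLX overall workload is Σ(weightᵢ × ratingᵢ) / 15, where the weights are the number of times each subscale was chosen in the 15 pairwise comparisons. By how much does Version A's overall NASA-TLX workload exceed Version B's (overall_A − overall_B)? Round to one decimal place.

-2.3

Version A weighted sum = 0·66 + 1·63 + 3·91 + 5·95 + 2·74 + 4·44 = 0 + 63 + 273 + 475 + 148 + 176 = 1135; overall_A = 1135/15 = 75.6667.
Version B weighted sum = 0·87 + 1·56 + 3·95 + 5·95 + 2·67 + 4·55 = 0 + 56 + 285 + 475 + 134 + 220 = 1170; overall_B = 1170/15 = 78.0000.
Difference = 75.6667 − 78.0000 = -2.3333 ≈ -2.3.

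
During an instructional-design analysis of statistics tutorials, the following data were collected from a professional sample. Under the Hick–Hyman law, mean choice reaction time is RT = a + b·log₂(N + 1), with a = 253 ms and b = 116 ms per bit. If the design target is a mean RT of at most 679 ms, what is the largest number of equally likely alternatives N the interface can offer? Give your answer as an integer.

11

Set 253 + 116·log₂(N + 1) ≤ 679.
log₂(N + 1) ≤ (679 − 253) / 116 = 3.6724.
N + 1 ≤ 2^3.6724 = 12.7498.
N ≤ 11.7498, so the largest integer N is 11.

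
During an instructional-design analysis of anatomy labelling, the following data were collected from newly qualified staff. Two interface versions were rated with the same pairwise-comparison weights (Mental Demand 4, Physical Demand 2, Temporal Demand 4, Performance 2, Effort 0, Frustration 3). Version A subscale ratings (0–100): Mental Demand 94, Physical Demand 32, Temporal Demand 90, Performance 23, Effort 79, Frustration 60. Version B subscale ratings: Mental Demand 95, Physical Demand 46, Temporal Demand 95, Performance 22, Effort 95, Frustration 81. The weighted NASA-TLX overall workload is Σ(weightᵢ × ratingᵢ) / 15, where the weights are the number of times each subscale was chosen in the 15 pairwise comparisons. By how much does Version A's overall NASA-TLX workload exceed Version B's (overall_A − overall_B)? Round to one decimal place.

-7.5

Version A weighted sum = 4·94 + 2·32 + 4·90 + 2·23 + 0·79 + 3·60 = 376 + 64 + 360 + 46 + 0 + 180 = 1026; overall_A = 1026/15 = 68.4000.
Version B weighted sum = 4·95 + 2·46 + 4·95 + 2·22 + 0·95 + 3·81 = 380 + 92 + 380 + 44 + 0 + 243 = 1139; overall_B = 1139/15 = 75.9333.
Difference = 68.4000 − 75.9333 = -7.5333 ≈ -7.5.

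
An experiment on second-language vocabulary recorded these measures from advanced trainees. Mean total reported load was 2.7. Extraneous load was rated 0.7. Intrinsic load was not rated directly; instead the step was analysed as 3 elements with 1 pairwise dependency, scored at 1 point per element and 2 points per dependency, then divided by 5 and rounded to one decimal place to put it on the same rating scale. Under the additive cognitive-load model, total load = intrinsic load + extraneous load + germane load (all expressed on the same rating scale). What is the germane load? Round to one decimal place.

1.0

Intrinsic (element-interactivity): (3 × 1 + 1 × 2) / 5 = 5 / 5 = 1.0000 → 1.0.
germane load = total − intrinsic − extraneous
             = 2.7 − 1.0 − 0.7 = 1.0.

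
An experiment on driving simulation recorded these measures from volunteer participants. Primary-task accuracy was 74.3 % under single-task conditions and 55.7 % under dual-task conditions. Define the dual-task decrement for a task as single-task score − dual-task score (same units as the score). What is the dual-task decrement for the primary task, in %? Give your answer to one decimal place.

18.6

Decrement = 74.3 − 55.7 = 18.6000 % ≈ 18.6 %.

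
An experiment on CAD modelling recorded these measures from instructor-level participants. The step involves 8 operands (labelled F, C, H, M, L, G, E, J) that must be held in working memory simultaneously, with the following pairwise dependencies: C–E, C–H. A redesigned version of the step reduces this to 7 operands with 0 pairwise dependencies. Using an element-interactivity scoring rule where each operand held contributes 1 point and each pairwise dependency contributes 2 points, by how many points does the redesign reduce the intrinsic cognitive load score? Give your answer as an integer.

Original: 8 × 1 + 2 × 2 = 8 + 4 = 12.
Redesigned: 7 × 1 + 0 × 2 = 7 + 0 = 7.
Reduction = 12 − 7 = 5.

5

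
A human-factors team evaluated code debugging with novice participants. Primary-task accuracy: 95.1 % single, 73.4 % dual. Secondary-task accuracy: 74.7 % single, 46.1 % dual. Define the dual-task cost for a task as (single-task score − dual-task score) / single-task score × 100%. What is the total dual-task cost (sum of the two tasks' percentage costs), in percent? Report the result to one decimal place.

Primary cost = (95.1 − 73.4) / 95.1 × 100% = 22.8181%.
Secondary cost = (74.7 − 46.1) / 74.7 × 100% = 38.2865%.
Total = 22.8181% + 38.2865% = 61.1046% ≈ 61.1%.

61.1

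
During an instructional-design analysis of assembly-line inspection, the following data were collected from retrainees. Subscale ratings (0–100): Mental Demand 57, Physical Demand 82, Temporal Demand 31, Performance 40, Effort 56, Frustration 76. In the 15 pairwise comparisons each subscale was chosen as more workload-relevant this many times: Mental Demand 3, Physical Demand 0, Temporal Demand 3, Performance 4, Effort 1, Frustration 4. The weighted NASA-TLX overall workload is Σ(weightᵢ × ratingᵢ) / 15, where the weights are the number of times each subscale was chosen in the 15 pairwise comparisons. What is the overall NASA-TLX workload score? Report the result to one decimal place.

The tallies are the weights (they sum to 15).
Weighted sum = 3·57 + 0·82 + 3·31 + 4·40 + 1·56 + 4·76
            = 171 + 0 + 93 + 160 + 56 + 304 = 784.
Overall workload = 784 / 15 = 52.2667 ≈ 52.3.

52.3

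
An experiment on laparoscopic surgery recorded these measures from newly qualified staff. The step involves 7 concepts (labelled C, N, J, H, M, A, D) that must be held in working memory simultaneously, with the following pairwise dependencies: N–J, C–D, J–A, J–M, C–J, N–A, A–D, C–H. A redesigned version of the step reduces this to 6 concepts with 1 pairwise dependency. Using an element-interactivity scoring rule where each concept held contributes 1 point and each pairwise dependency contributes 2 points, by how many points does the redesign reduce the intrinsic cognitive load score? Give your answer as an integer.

15

Original: 7 × 1 + 8 × 2 = 7 + 16 = 23.
Redesigned: 6 × 1 + 1 × 2 = 6 + 2 = 8.
Reduction = 23 − 8 = 15.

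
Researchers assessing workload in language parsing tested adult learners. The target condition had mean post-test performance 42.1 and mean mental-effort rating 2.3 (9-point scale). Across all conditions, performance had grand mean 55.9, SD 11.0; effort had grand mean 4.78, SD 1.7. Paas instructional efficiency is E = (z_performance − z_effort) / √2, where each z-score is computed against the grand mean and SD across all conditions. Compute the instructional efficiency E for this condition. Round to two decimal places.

z_performance = (42.1 − 55.9) / 11.0 = -13.8000 / 11.0 = -1.2545.
z_effort = (2.3 − 4.78) / 1.7 = -2.4800 / 1.7 = -1.4588.
z_P − z_E = -1.2545 − (-1.4588) = 0.2043.
E = 0.2043 / √2 = 0.2043 / 1.41421 = 0.1445 ≈ 0.14.

0.14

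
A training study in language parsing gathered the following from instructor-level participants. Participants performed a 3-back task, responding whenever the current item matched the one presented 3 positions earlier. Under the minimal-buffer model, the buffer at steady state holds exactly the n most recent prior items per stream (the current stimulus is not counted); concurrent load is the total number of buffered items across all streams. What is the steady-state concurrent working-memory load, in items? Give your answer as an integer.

3

The buffer holds the 3 most recent prior items.
Steady-state concurrent load = 3 items.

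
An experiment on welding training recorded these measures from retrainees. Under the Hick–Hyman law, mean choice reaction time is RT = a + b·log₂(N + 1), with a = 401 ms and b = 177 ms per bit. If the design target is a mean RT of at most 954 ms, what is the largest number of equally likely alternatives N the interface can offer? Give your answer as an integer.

7

Set 401 + 177·log₂(N + 1) ≤ 954.
log₂(N + 1) ≤ (954 − 401) / 177 = 3.1243.
N + 1 ≤ 2^3.1243 = 8.7198.
N ≤ 7.7198, so the largest integer N is 7.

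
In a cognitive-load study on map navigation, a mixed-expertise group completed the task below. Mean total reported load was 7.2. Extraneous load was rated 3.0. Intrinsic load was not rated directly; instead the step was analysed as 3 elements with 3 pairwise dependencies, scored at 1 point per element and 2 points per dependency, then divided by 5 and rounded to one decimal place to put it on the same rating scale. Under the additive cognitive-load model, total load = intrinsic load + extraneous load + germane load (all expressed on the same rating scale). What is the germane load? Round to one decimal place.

Intrinsic (element-interactivity): (3 × 1 + 3 × 2) / 5 = 9 / 5 = 1.8000 → 1.8.
germane load = total − intrinsic − extraneous
             = 7.2 − 1.8 − 3.0 = 2.4.

2.4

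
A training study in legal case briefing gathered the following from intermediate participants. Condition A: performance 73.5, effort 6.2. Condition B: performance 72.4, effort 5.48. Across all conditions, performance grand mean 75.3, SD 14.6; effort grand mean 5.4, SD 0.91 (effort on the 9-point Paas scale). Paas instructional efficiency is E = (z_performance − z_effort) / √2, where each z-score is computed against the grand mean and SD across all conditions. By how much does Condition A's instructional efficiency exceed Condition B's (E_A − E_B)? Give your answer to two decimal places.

Condition A: z_P = (73.5 − 75.3)/14.6 = -0.1233; z_E = (6.2 − 5.4)/0.91 = 0.8791; E_A = (-0.1233 − 0.8791)/√2 = -0.7088.
Condition B: z_P = (72.4 − 75.3)/14.6 = -0.1986; z_E = (5.48 − 5.4)/0.91 = 0.0879; E_B = (-0.1986 − 0.0879)/√2 = -0.2026.
E_A − E_B = -0.7088 − (-0.2026) = -0.5062 ≈ -0.51.

-0.51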